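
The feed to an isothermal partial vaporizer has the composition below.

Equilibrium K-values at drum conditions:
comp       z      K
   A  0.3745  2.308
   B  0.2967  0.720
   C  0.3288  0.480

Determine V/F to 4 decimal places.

Rachford–Rice: g(V/F) = Σ zᵢ(Kᵢ−1)/(1+V/F(Kᵢ−1)) = 0.
g(0) = ΣzᵢKᵢ − 1 = 0.2358 and g(1) = 1 − Σzᵢ/Kᵢ = -0.2593, so a root lies in (0, 1).
Iterate (Newton) starting at V/F = 0.56:
  V/F = 0.5600: g = -0.05700, g' = -0.4232 → V/F = 0.4253
  V/F = 0.4253: g = 0.00092, g' = -0.4411 → V/F = 0.4274
Converged at V/F = 0.4274.

V/F = 0.4274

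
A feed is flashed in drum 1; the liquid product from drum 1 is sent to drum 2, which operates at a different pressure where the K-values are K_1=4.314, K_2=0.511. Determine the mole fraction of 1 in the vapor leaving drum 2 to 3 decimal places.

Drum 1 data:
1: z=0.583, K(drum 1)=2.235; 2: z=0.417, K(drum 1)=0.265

y_1 (drum 2) = 0.555

Drum 1:
Material balance + equilibrium reduce to Σ zᵢ(Kᵢ−1)/(1+ψ₁(Kᵢ−1)) = 0.
Feasibility: ΣzᵢKᵢ = 1.414, Σzᵢ/Kᵢ = 1.834 — both > 1, two phases present.
Binary case is linear: z₁(K₁−1)(1+ψ₁(K₂−1)) + z₂(K₂−1)(1+ψ₁(K₁−1)) = 0
⇒ ψ₁ = [z₁(K₁−1)+z₂(K₂−1)] / [−(K₁−1)(K₂−1)] = 0.4135/0.9077 = 0.456
Drum-1 compositions:
  1: x = 0.373, y = 0.834
  2: x = 0.627, y = 0.166
Drum-2 feed = drum-1 liquid: z₂ = (0.3731, 0.6269).
Drum 2:
Newton iteration, ψ₂⁰ = 0.34:
  ψ₂ = 0.340: g = 0.2137, g' = -1.122 → ψ₂ = 0.531
  ψ₂ = 0.531: g = 0.0343, g' = -0.812 → ψ₂ = 0.573
  ψ₂ = 0.573: g = 0.0008, g' = -0.777 → ψ₂ = 0.574
Converged at ψ₂ = 0.574.
  1: x = 0.129, y = 0.555
  2: x = 0.871, y = 0.445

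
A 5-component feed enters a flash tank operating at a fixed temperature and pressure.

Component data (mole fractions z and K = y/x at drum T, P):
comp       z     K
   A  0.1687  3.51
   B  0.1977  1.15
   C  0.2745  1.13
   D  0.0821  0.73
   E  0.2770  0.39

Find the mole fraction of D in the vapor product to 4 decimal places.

y_D = 0.0683

Rachford–Rice: g(β) = Σ zᵢ(Kᵢ−1)/(1+β(Kᵢ−1)) = 0.
Check two-phase: ΣzᵢKᵢ = 1.2976 > 1 and Σzᵢ/Kᵢ = 1.2856 > 1, so g(0) = 0.2976 > 0 and g(1) = -0.2856 < 0.
Newton–Raphson from β = 0.33:
  β = 0.3300: g = 0.05818, g' = -0.4950 → β = 0.4475
  β = 0.4475: g = 0.00330, g' = -0.4465 → β = 0.4549
Converged at β = 0.4549.
Compositions from xᵢ = zᵢ/(1+β(Kᵢ−1)), yᵢ = Kᵢxᵢ:
  A: x = 0.0788, y = 0.2765
  B: x = 0.1851, y = 0.2128
  C: x = 0.2592, y = 0.2929
  D: x = 0.0936, y = 0.0683
  E: x = 0.3834, y = 0.1495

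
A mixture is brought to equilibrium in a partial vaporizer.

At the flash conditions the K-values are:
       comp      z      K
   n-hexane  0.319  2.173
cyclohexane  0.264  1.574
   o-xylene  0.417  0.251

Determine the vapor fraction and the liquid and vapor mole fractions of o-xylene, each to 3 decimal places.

ψ = 0.305, x_o-xylene = 0.540, y_o-xylene = 0.136

Newton–Raphson from ψ = 0.5:
  ψ = 0.500: g = -0.1457, g' = -0.825 → ψ = 0.323
  ψ = 0.323: g = -0.0130, g' = -0.700 → ψ = 0.305
Converged at ψ = 0.305.
Compositions from xᵢ = zᵢ/(1+ψ(Kᵢ−1)), yᵢ = Kᵢxᵢ:
  n-hexane: x = 0.235, y = 0.511
  cyclohexane: x = 0.225, y = 0.354
  o-xylene: x = 0.540, y = 0.136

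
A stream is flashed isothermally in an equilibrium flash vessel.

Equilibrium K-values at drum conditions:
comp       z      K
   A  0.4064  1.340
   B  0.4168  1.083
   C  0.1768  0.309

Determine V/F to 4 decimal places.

Material balance + equilibrium reduce to Σ zᵢ(Kᵢ−1)/(1+V/F(Kᵢ−1)) = 0.
g(0) = ΣzᵢKᵢ − 1 = 0.0506 and g(1) = 1 − Σzᵢ/Kᵢ = -0.2603, so a root lies in (0, 1).
Newton iteration, V/F⁰ = 0.5:
  V/F = 0.5000: g = -0.03534, g' = -0.2340 → V/F = 0.3490
  V/F = 0.3490: g = -0.00385, g' = -0.1868 → V/F = 0.3284
  V/F = 0.3284: g = -0.00005, g' = -0.1820 → V/F = 0.3281
Converged at V/F = 0.3281.

V/F = 0.3281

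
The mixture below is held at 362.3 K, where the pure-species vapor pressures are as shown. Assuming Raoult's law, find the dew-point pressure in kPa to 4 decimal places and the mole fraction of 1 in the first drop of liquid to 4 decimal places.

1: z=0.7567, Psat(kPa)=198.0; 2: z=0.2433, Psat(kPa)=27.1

At the dew point ψ → 1, so Σzᵢ/Kᵢ = 1 with Kᵢ = Pᵢˢᵃᵗ/P ⇒ 1/P = Σzᵢ/Pᵢˢᵃᵗ.
1/P = 0.7567/198.0 + 0.2433/27.1 = 0.0127996 ⇒ P = 78.1276 kPa
xᵢ = zᵢP/Pᵢˢᵃᵗ ⇒ x_1 = 0.7567·78.1276/198.0 = 0.2986

Pdew = 78.1276 kPa, x_1 = 0.2986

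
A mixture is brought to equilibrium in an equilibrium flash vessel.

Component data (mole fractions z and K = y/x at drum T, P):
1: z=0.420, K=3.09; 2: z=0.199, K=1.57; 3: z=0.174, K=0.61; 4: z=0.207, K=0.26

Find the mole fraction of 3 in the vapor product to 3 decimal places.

y_3 = 0.148

Rachford–Rice: g(V/F) = Σ zᵢ(Kᵢ−1)/(1+V/F(Kᵢ−1)) = 0.
Check two-phase: ΣzᵢKᵢ = 1.770 > 1 and Σzᵢ/Kᵢ = 1.344 > 1, so g(0) = 0.770 > 0 and g(1) = -0.344 < 0.
Newton–Raphson from V/F = 0.5:
  V/F = 0.500: g = 0.1901, g' = -0.804 → V/F = 0.736
  V/F = 0.736: g = -0.0061, g' = -0.916 → V/F = 0.730
Converged at V/F = 0.730.
Compositions from xᵢ = zᵢ/(1+V/F(Kᵢ−1)), yᵢ = Kᵢxᵢ:
  1: x = 0.166, y = 0.514
  2: x = 0.141, y = 0.221
  3: x = 0.243, y = 0.148
  4: x = 0.450, y = 0.117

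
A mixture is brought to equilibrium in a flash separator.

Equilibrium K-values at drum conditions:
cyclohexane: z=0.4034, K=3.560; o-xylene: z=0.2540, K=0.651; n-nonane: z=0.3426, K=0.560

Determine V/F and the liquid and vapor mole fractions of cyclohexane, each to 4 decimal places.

Rachford–Rice: g(V/F) = Σ zᵢ(Kᵢ−1)/(1+V/F(Kᵢ−1)) = 0.
Feasibility: ΣzᵢKᵢ = 1.7933, Σzᵢ/Kᵢ = 1.1153 — both > 1, two phases present.
Newton iteration, V/F⁰ = 0.5:
  V/F = 0.5000: g = 0.15229, g' = -0.6630 → V/F = 0.7297
  V/F = 0.7297: g = 0.01910, g' = -0.5210 → V/F = 0.7664
  V/F = 0.7664: g = 0.00021, g' = -0.5100 → V/F = 0.7668
Converged at V/F = 0.7668.
Compositions from xᵢ = zᵢ/(1+V/F(Kᵢ−1)), yᵢ = Kᵢxᵢ:
  cyclohexane: x = 0.1361, y = 0.4847
  o-xylene: x = 0.3468, y = 0.2258
  n-nonane: x = 0.5170, y = 0.2895

V/F = 0.7668, x_cyclohexane = 0.1361, y_cyclohexane = 0.4847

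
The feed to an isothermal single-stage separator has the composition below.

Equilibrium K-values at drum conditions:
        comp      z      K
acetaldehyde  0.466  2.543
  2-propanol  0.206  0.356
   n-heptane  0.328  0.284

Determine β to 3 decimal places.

Iterate (Newton) starting at β = 0.35:
  β = 0.350: g = -0.0178, g' = -0.910 → β = 0.330
  β = 0.330: g = 0.0000, g' = -0.913 → β = 0.331
Converged at β = 0.331.

β = 0.331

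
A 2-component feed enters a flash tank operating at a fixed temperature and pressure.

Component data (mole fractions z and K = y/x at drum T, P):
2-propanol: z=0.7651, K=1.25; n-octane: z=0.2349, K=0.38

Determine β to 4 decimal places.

β = 0.2944

Material balance + equilibrium reduce to Σ zᵢ(Kᵢ−1)/(1+β(Kᵢ−1)) = 0.
g(0) = ΣzᵢKᵢ − 1 = 0.0456 and g(1) = 1 − Σzᵢ/Kᵢ = -0.2302, so a root lies in (0, 1).
Binary case is linear: z₁(K₁−1)(1+β(K₂−1)) + z₂(K₂−1)(1+β(K₁−1)) = 0
⇒ β = [z₁(K₁−1)+z₂(K₂−1)] / [−(K₁−1)(K₂−1)] = 0.04564/0.15500 = 0.2944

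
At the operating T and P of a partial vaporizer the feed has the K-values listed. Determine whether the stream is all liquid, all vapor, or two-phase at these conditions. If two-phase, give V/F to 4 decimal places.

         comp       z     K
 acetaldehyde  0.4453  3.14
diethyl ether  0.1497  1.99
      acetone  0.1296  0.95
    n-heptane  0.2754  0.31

two-phase, V/F = 0.8032

ΣzᵢKᵢ = 1.9046; Σzᵢ/Kᵢ = 1.2418.
Both exceed 1, so a two-phase solution exists.
Let ψ = V/F and solve Σ zᵢ(Kᵢ−1)/(1+ψ(Kᵢ−1)) = 0.
Iterate (Newton) starting at ψ = 0.57:
  ψ = 0.5700: g = 0.20415, g' = -0.8304 → ψ = 0.8159
  ψ = 0.8159: g = -0.01251, g' = -1.0021 → ψ = 0.8034
  ψ = 0.8034: g = -0.00013, g' = -0.9818 → ψ = 0.8032
Converged at ψ = 0.8032.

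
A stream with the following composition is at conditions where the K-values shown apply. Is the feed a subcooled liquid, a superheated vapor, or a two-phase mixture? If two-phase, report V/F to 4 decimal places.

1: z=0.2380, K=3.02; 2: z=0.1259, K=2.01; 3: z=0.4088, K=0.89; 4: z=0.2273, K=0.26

two-phase, V/F = 0.5147

ΣzᵢKᵢ = 1.3947; Σzᵢ/Kᵢ = 1.4750.
Both exceed 1, so a two-phase solution exists.
Newton iteration, ψ⁰ = 0.5:
  ψ = 0.5000: g = 0.00910, g' = -0.6162 → ψ = 0.5148
  ψ = 0.5148: g = -0.00002, g' = -0.6193 → ψ = 0.5147
Converged at ψ = 0.5147.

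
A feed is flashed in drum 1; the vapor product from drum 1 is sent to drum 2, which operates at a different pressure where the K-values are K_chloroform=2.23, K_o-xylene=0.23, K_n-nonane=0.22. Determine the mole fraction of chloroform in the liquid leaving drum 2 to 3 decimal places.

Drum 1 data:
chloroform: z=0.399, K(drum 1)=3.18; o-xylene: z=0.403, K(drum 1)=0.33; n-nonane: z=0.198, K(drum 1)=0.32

Drum 1:
Material balance + equilibrium reduce to Σ zᵢ(Kᵢ−1)/(1+ψ₁(Kᵢ−1)) = 0.
Feasibility: ΣzᵢKᵢ = 1.465, Σzᵢ/Kᵢ = 1.965 — both > 1, two phases present.
Newton–Raphson from ψ₁ = 0.5:
  ψ₁ = 0.500: g = -0.1938, g' = -1.053 → ψ₁ = 0.316
  ψ₁ = 0.316: g = 0.0010, g' = -1.104 → ψ₁ = 0.317
Converged at ψ₁ = 0.317.
Drum-1 compositions:
  chloroform: x = 0.236, y = 0.750
  o-xylene: x = 0.512, y = 0.169
  n-nonane: x = 0.252, y = 0.081
Drum-2 feed = drum-1 vapor: z₂ = (0.7504, 0.1688, 0.0808).
Drum 2:
Newton–Raphson from ψ₂ = 0.5:
  ψ₂ = 0.500: g = 0.2568, g' = -0.832 → ψ₂ = 0.809
  ψ₂ = 0.809: g = -0.0525, g' = -1.349 → ψ₂ = 0.770
  ψ₂ = 0.770: g = -0.0028, g' = -1.211 → ψ₂ = 0.767
Converged at ψ₂ = 0.767.
  chloroform: x = 0.386, y = 0.861
  o-xylene: x = 0.413, y = 0.095
  n-nonane: x = 0.201, y = 0.044

x_chloroform (drum 2) = 0.386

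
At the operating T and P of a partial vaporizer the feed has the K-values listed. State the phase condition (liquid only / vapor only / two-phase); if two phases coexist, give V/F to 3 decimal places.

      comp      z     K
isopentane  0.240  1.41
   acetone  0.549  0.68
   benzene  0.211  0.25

liquid only

ΣzᵢKᵢ = 0.764; Σzᵢ/Kᵢ = 1.822.
Since ΣzᵢKᵢ < 1 the mixture is below its bubble point — single liquid phase.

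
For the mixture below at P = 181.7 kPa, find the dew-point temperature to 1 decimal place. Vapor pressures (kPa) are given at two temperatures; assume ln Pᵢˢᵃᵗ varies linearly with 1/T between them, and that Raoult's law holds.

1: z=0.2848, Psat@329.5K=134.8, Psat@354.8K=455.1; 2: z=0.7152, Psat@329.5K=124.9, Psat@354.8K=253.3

T = 339.8 K

Dew-point temperature: Σzᵢ·P/Pᵢˢᵃᵗ(T) = 1. Interpolate ln Pᵢˢᵃᵗ = aᵢ + bᵢ/T.
  T = 329.5 K: ΣzᵢP/Pᵢˢᵃᵗ = 1.4243
  T = 354.8 K: ΣzᵢP/Pᵢˢᵃᵗ = 0.6267
  T = 342.1 K: ΣzᵢP/Pᵢˢᵃᵗ = 0.9269
  T = 335.8 K: ΣzᵢP/Pᵢˢᵃᵗ = 1.1426
  T = 339.0 K: ΣzᵢP/Pᵢˢᵃᵗ = 1.0260
  T = 340.6 K: ΣzᵢP/Pᵢˢᵃᵗ = 0.9733
Interpolating between 339.0 K and 340.6 K gives T ≈ 339.8 K.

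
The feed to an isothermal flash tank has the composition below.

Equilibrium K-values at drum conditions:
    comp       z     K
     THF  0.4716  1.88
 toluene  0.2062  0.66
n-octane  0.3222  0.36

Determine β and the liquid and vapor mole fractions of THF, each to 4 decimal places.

Rachford–Rice: g(β) = Σ zᵢ(Kᵢ−1)/(1+β(Kᵢ−1)) = 0.
g(0) = ΣzᵢKᵢ − 1 = 0.1387 and g(1) = 1 − Σzᵢ/Kᵢ = -0.4583, so a root lies in (0, 1).
Iterate (Newton) starting at β = 0.36:
  β = 0.3600: g = -0.03266, g' = -0.4644 → β = 0.2897
  β = 0.2897: g = -0.00019, g' = -0.4601 → β = 0.2892
Converged at β = 0.2892.
Compositions from xᵢ = zᵢ/(1+β(Kᵢ−1)), yᵢ = Kᵢxᵢ:
  THF: x = 0.3759, y = 0.7067
  toluene: x = 0.2287, y = 0.1509
  n-octane: x = 0.3954, y = 0.1423

β = 0.2892, x_THF = 0.3759, y_THF = 0.7067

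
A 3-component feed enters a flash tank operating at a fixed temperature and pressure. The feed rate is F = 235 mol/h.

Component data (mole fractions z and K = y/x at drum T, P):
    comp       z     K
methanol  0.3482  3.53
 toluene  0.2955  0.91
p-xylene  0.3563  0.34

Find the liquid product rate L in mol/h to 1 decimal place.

L = 114.5 mol/h

Material balance + equilibrium reduce to Σ zᵢ(Kᵢ−1)/(1+β(Kᵢ−1)) = 0.
g(0) = ΣzᵢKᵢ − 1 = 0.6192 and g(1) = 1 − Σzᵢ/Kᵢ = -0.4713, so a root lies in (0, 1).
Newton iteration, β⁰ = 0.63:
  β = 0.6300: g = -0.09110, g' = -0.7887 → β = 0.5145
  β = 0.5145: g = -0.00121, g' = -0.7792 → β = 0.5129
Converged at β = 0.5129.
Then V = β·F = 0.5129·235 = 120.5 mol/h and L = F − V = 114.5 mol/h.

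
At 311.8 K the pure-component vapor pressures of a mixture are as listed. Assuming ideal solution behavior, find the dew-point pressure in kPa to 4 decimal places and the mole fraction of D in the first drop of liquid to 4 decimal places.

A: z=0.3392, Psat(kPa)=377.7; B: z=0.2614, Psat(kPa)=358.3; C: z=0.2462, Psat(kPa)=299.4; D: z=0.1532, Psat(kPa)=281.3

At the dew point ψ → 1, so Σzᵢ/Kᵢ = 1 with Kᵢ = Pᵢˢᵃᵗ/P ⇒ 1/P = Σzᵢ/Pᵢˢᵃᵗ.
1/P = 0.3392/377.7 + 0.2614/358.3 + 0.2462/299.4 + 0.1532/281.3 = 0.0029945 ⇒ P = 333.9401 kPa
xᵢ = zᵢP/Pᵢˢᵃᵗ ⇒ x_D = 0.1532·333.9401/281.3 = 0.1819

Pdew = 333.9401 kPa, x_D = 0.1819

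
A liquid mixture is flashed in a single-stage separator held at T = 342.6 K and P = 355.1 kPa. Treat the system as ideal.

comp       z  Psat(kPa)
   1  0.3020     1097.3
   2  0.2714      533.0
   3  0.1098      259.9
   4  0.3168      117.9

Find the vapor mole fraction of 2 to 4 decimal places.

Raoult's law: Kᵢ = Pᵢˢᵃᵗ/P = Pᵢˢᵃᵗ/355.1.
  K_1 = 1097.3/355.1 = 3.090115, K_2 = 533.0/355.1 = 1.500986, K_3 = 259.9/355.1 = 0.731907, K_4 = 117.9/355.1 = 0.332019
Rachford–Rice: g(ψ) = Σ zᵢ(Kᵢ−1)/(1+ψ(Kᵢ−1)) = 0.
Feasibility: ΣzᵢKᵢ = 1.5261, Σzᵢ/Kᵢ = 1.3827 — both > 1, two phases present.
Newton–Raphson from ψ = 0.5:
  ψ = 0.5000: g = 0.06565, g' = -0.6882 → ψ = 0.5954
  ψ = 0.5954: g = -0.00042, g' = -0.7032 → ψ = 0.5948
Converged at ψ = 0.5948.
Compositions from xᵢ = zᵢ/(1+ψ(Kᵢ−1)), yᵢ = Kᵢxᵢ:
  1: x = 0.1346, y = 0.4160
  2: x = 0.2091, y = 0.3138
  3: x = 0.1306, y = 0.0956
  4: x = 0.5256, y = 0.1745

y_2 = 0.3138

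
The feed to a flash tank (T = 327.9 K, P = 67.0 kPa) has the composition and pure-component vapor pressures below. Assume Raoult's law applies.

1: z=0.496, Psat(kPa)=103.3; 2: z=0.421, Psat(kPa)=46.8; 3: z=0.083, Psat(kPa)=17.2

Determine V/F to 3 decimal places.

Raoult's law: Kᵢ = Pᵢˢᵃᵗ/P = Pᵢˢᵃᵗ/67.0.
  K_1 = 103.3/67.0 = 1.54179, K_2 = 46.8/67.0 = 0.69851, K_3 = 17.2/67.0 = 0.25672
Rachford–Rice: g(V/F) = Σ zᵢ(Kᵢ−1)/(1+V/F(Kᵢ−1)) = 0.
Check two-phase: ΣzᵢKᵢ = 1.080 > 1 and Σzᵢ/Kᵢ = 1.248 > 1, so g(0) = 0.080 > 0 and g(1) = -0.248 < 0.
Newton iteration, V/F⁰ = 0.5:
  V/F = 0.500: g = -0.0362, g' = -0.259 → V/F = 0.360
  V/F = 0.360: g = -0.0019, g' = -0.236 → V/F = 0.353
Converged at V/F = 0.353.

V/F = 0.353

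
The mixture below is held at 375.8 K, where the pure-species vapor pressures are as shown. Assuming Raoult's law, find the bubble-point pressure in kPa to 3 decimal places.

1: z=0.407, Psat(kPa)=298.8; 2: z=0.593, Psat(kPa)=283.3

At the bubble point ψ → 0, so ΣzᵢKᵢ = 1 with Kᵢ = Pᵢˢᵃᵗ/P ⇒ P = ΣzᵢPᵢˢᵃᵗ.
P = 0.407·298.8 + 0.593·283.3 = 289.608 kPa

Pbub = 289.608 kPa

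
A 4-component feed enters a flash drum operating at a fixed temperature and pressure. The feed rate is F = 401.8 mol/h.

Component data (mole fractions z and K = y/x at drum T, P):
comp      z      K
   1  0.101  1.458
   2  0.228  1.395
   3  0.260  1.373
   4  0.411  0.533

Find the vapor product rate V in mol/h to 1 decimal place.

V = 89.7 mol/h

Rachford–Rice: g(V/F) = Σ zᵢ(Kᵢ−1)/(1+V/F(Kᵢ−1)) = 0.
Feasibility: ΣzᵢKᵢ = 1.041, Σzᵢ/Kᵢ = 1.193 — both > 1, two phases present.
Newton–Raphson from V/F = 0.49:
  V/F = 0.490: g = -0.0537, g' = -0.216 → V/F = 0.241
  V/F = 0.241: g = -0.0034, g' = -0.191 → V/F = 0.223
Converged at V/F = 0.223.
Then V = V/F·F = 0.2231·401.8 = 89.7 mol/h and L = F − V = 312.1 mol/h.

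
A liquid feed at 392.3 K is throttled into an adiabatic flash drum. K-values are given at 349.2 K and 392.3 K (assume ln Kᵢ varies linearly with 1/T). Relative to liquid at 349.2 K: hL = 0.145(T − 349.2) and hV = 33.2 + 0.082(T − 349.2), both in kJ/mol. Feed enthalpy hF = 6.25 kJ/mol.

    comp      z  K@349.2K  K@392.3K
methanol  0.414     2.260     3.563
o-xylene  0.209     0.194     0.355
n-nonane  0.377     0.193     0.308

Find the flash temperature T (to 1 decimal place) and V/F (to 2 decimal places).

Adiabatic flash: solve Rachford–Rice at each trial T, then check hF = ψ·hV(T) + (1−ψ)·hL(T).
  T = 349.2 K: K = (2.260, 0.194, 0.193), RR gives ψ = 0.048, H_out = 1.599 kJ/mol
  T = 392.3 K: K = (3.563, 0.355, 0.308), RR gives ψ = 0.384, H_out = 17.963 kJ/mol
  T = 370.8 K: K = (2.877, 0.267, 0.247), RR gives ψ = 0.243, H_out = 10.870 kJ/mol
  T = 360.0 K: K = (2.559, 0.229, 0.219), RR gives ψ = 0.157, H_out = 6.663 kJ/mol
  T = 354.6 K: K = (2.407, 0.211, 0.206), RR gives ψ = 0.106, H_out = 4.270 kJ/mol
  T = 357.3 K: K = (2.483, 0.220, 0.213), RR gives ψ = 0.132, H_out = 5.496 kJ/mol
  T = 358.6 K: K = (2.519, 0.224, 0.216), RR gives ψ = 0.144, H_out = 6.065 kJ/mol
Linear interpolation between T = 358.6 (H_out = 6.065) and T = 360.0 (H_out = 6.663) on hF = 6.25 gives T ≈ 359.0 K, at which ψ = 0.15.

T = 359.0 K, V/F = 0.15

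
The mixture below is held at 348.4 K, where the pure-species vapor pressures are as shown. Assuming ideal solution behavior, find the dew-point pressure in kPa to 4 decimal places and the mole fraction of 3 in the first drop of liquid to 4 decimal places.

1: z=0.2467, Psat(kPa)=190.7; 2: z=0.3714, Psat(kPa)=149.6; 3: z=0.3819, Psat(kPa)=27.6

Pdew = 56.7755 kPa, x_3 = 0.7856

At the dew point ψ → 1, so Σzᵢ/Kᵢ = 1 with Kᵢ = Pᵢˢᵃᵗ/P ⇒ 1/P = Σzᵢ/Pᵢˢᵃᵗ.
1/P = 0.2467/190.7 + 0.3714/149.6 + 0.3819/27.6 = 0.0176132 ⇒ P = 56.7755 kPa
xᵢ = zᵢP/Pᵢˢᵃᵗ ⇒ x_3 = 0.3819·56.7755/27.6 = 0.7856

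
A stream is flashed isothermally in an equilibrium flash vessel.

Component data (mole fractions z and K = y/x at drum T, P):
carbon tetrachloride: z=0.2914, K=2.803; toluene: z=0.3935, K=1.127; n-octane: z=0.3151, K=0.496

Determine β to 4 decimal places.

Rachford–Rice: g(β) = Σ zᵢ(Kᵢ−1)/(1+β(Kᵢ−1)) = 0.
Feasibility: ΣzᵢKᵢ = 1.4166, Σzᵢ/Kᵢ = 1.0884 — both > 1, two phases present.
Iterate (Newton) starting at β = 0.5:
  β = 0.5000: g = 0.11098, g' = -0.4107 → β = 0.7703
  β = 0.7703: g = 0.00588, g' = -0.3851 → β = 0.7855
Converged at β = 0.7855.

β = 0.7855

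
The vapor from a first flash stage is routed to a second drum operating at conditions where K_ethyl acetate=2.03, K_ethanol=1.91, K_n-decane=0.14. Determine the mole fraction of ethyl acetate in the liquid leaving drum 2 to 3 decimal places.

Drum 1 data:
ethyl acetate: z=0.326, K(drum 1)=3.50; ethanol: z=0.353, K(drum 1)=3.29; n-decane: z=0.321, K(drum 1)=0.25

x_ethyl acetate (drum 2) = 0.221

Drum 1:
Newton iteration, ψ₁⁰ = 0.33:
  ψ₁ = 0.330: g = 0.5871, g' = -1.531 → ψ₁ = 0.713
  ψ₁ = 0.713: g = 0.0819, g' = -1.365 → ψ₁ = 0.773
  ψ₁ = 0.773: g = -0.0038, g' = -1.502 → ψ₁ = 0.771
Converged at ψ₁ = 0.771.
Drum-1 compositions:
  ethyl acetate: x = 0.111, y = 0.390
  ethanol: x = 0.128, y = 0.420
  n-decane: x = 0.761, y = 0.190
Drum-2 feed = drum-1 vapor: z₂ = (0.3898, 0.4200, 0.1902).
Drum 2:
Material balance + equilibrium reduce to Σ zᵢ(Kᵢ−1)/(1+ψ₂(Kᵢ−1)) = 0.
g(0) = ΣzᵢKᵢ − 1 = 0.620 and g(1) = 1 − Σzᵢ/Kᵢ = -0.771, so a root lies in (0, 1).
Newton–Raphson from ψ₂ = 0.5:
  ψ₂ = 0.500: g = 0.2406, g' = -0.778 → ψ₂ = 0.809
  ψ₂ = 0.809: g = -0.0995, g' = -1.762 → ψ₂ = 0.753
  ψ₂ = 0.753: g = -0.0114, g' = -1.387 → ψ₂ = 0.745
Converged at ψ₂ = 0.745.
  ethyl acetate: x = 0.221, y = 0.448
  ethanol: x = 0.250, y = 0.478
  n-decane: x = 0.529, y = 0.074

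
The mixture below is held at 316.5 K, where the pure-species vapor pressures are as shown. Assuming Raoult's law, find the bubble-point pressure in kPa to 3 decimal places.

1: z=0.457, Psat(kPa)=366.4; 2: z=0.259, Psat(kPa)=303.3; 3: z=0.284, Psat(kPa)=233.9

At the bubble point ψ → 0, so ΣzᵢKᵢ = 1 with Kᵢ = Pᵢˢᵃᵗ/P ⇒ P = ΣzᵢPᵢˢᵃᵗ.
P = 0.457·366.4 + 0.259·303.3 + 0.284·233.9 = 312.427 kPa

Pbub = 312.427 kPa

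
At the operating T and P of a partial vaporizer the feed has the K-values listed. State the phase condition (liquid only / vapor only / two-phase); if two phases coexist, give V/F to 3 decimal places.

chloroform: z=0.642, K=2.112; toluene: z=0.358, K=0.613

vapor only

ΣzᵢKᵢ = 1.575; Σzᵢ/Kᵢ = 0.888.
Since Σzᵢ/Kᵢ < 1 the mixture is above its dew point — single vapor phase.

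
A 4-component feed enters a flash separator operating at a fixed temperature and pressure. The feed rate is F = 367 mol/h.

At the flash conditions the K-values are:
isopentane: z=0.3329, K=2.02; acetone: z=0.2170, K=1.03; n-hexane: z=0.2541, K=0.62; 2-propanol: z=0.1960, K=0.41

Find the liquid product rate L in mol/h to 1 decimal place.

L = 239.0 mol/h

Material balance + equilibrium reduce to Σ zᵢ(Kᵢ−1)/(1+ψ(Kᵢ−1)) = 0.
Check two-phase: ΣzᵢKᵢ = 1.1339 > 1 and Σzᵢ/Kᵢ = 1.2634 > 1, so g(0) = 0.1339 > 0 and g(1) = -0.2634 < 0.
Newton–Raphson from ψ = 0.46:
  ψ = 0.4600: g = -0.03819, g' = -0.3431 → ψ = 0.3487
Converged at ψ = 0.3487.
Then V = ψ·F = 0.3487·367 = 128.0 mol/h and L = F − V = 239.0 mol/h.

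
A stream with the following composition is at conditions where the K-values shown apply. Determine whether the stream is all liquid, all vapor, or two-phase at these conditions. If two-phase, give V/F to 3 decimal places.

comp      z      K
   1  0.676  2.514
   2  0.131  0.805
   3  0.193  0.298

ΣzᵢKᵢ = 1.862; Σzᵢ/Kᵢ = 1.079.
Both exceed 1, so a two-phase solution exists.
Newton–Raphson from ψ = 0.5:
  ψ = 0.500: g = 0.3454, g' = -0.734 → ψ = 0.971
  ψ = 0.971: g = -0.0424, g' = -1.199 → ψ = 0.935
  ψ = 0.935: g = -0.0022, g' = -1.079 → ψ = 0.933
Converged at ψ = 0.933.

two-phase, V/F = 0.933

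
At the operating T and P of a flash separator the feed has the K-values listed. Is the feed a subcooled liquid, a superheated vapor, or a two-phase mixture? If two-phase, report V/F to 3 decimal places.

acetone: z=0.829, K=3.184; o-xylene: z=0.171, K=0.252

ΣzᵢKᵢ = 2.683; Σzᵢ/Kᵢ = 0.939.
Since Σzᵢ/Kᵢ < 1 the mixture is above its dew point — single vapor phase.

superheated vapor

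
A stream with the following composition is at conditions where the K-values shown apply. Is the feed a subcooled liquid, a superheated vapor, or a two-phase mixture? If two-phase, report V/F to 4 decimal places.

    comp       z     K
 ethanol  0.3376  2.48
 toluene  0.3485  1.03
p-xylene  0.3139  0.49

ΣzᵢKᵢ = 1.3500; Σzᵢ/Kᵢ = 1.1151.
Both exceed 1, so a two-phase solution exists.
Rachford–Rice: g(ψ) = Σ zᵢ(Kᵢ−1)/(1+ψ(Kᵢ−1)) = 0.
Iterate (Newton) starting at ψ = 0.36:
  ψ = 0.3600: g = 0.14022, g' = -0.4375 → ψ = 0.6805
  ψ = 0.6805: g = 0.01401, g' = -0.3754 → ψ = 0.7178
  ψ = 0.7178: g = -0.00003, g' = -0.3773 → ψ = 0.7177
Converged at ψ = 0.7177.

two-phase, V/F = 0.7177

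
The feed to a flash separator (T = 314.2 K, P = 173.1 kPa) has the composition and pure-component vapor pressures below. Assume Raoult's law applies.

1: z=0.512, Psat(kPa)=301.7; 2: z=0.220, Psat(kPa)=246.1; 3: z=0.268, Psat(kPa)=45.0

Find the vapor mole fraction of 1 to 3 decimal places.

y_1 = 0.627

Raoult's law: Kᵢ = Pᵢˢᵃᵗ/P = Pᵢˢᵃᵗ/173.1.
  K_1 = 301.7/173.1 = 1.74292, K_2 = 246.1/173.1 = 1.42172, K_3 = 45.0/173.1 = 0.25997
Rachford–Rice: g(ψ) = Σ zᵢ(Kᵢ−1)/(1+ψ(Kᵢ−1)) = 0.
g(0) = ΣzᵢKᵢ − 1 = 0.275 and g(1) = 1 − Σzᵢ/Kᵢ = -0.479, so a root lies in (0, 1).
Newton iteration, ψ⁰ = 0.5:
  ψ = 0.500: g = 0.0392, g' = -0.547 → ψ = 0.572
  ψ = 0.572: g = -0.0020, g' = -0.606 → ψ = 0.568
Converged at ψ = 0.568.
Compositions from xᵢ = zᵢ/(1+ψ(Kᵢ−1)), yᵢ = Kᵢxᵢ:
  1: x = 0.360, y = 0.627
  2: x = 0.177, y = 0.252
  3: x = 0.463, y = 0.120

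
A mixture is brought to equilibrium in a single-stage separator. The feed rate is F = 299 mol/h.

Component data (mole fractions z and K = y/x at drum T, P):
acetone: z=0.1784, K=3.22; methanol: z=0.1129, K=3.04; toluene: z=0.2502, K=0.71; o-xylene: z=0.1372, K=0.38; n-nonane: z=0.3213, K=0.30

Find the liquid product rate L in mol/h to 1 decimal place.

L = 238.5 mol/h

Let ψ = V/F and solve Σ zᵢ(Kᵢ−1)/(1+ψ(Kᵢ−1)) = 0.
Feasibility: ΣzᵢKᵢ = 1.2438, Σzᵢ/Kᵢ = 1.8770 — both > 1, two phases present.
Newton iteration, ψ⁰ = 0.66:
  ψ = 0.6600: g = -0.39295, g' = -0.9572 → ψ = 0.2495
  ψ = 0.2495: g = -0.04384, g' = -0.8999 → ψ = 0.2008
  ψ = 0.2008: g = 0.00145, g' = -0.9628 → ψ = 0.2023
Converged at ψ = 0.2023.
Then V = ψ·F = 0.2023·299 = 60.5 mol/h and L = F − V = 238.5 mol/h.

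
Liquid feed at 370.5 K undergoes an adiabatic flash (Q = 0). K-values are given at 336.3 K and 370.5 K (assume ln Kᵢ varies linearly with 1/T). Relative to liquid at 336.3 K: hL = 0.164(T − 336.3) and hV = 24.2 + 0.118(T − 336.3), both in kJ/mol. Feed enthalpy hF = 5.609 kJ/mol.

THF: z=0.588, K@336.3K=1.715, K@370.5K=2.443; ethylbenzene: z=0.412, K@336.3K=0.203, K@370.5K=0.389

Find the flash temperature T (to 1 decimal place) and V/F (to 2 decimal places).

Adiabatic flash: solve Rachford–Rice at each trial T, then check hF = ψ·hV(T) + (1−ψ)·hL(T).
  T = 336.3 K: K = (1.715, 0.203), RR gives ψ = 0.162, H_out = 3.909 kJ/mol
  T = 370.5 K: K = (2.443, 0.389), RR gives ψ = 0.677, H_out = 20.924 kJ/mol
  T = 353.4 K: K = (2.064, 0.285), RR gives ψ = 0.436, H_out = 13.010 kJ/mol
  T = 344.9 K: K = (1.887, 0.242), RR gives ψ = 0.311, H_out = 8.819 kJ/mol
  T = 340.6 K: K = (1.800, 0.222), RR gives ψ = 0.241, H_out = 6.482 kJ/mol
  T = 338.5 K: K = (1.758, 0.213), RR gives ψ = 0.203, H_out = 5.261 kJ/mol
Linear interpolation between T = 338.5 (H_out = 5.261) and T = 340.6 (H_out = 6.482) on hF = 5.609 gives T ≈ 339.1 K, at which ψ = 0.21.

T = 339.1 K, V/F = 0.21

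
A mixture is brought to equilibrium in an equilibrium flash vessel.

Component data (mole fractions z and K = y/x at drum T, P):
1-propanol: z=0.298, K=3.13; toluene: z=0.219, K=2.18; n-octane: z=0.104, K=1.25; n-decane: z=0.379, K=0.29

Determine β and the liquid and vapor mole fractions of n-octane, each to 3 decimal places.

β = 0.583, x_n-octane = 0.091, y_n-octane = 0.113

Rachford–Rice: g(β) = Σ zᵢ(Kᵢ−1)/(1+β(Kᵢ−1)) = 0.
g(0) = ΣzᵢKᵢ − 1 = 0.650 and g(1) = 1 − Σzᵢ/Kᵢ = -0.586, so a root lies in (0, 1).
Newton iteration, β⁰ = 0.5:
  β = 0.500: g = 0.0758, g' = -0.902 → β = 0.584
  β = 0.584: g = -0.0012, g' = -0.938 → β = 0.583
Converged at β = 0.583.
Compositions from xᵢ = zᵢ/(1+β(Kᵢ−1)), yᵢ = Kᵢxᵢ:
  1-propanol: x = 0.133, y = 0.416
  toluene: x = 0.130, y = 0.283
  n-octane: x = 0.091, y = 0.113
  n-decane: x = 0.647, y = 0.187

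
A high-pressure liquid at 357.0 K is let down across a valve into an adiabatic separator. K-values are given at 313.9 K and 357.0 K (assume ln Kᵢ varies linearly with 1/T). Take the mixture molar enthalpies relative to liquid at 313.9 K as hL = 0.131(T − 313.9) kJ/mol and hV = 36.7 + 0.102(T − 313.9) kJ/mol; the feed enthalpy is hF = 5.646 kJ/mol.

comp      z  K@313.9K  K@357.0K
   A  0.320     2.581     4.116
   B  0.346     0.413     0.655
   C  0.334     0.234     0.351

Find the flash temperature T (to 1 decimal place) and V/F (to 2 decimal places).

T = 321.9 K, V/F = 0.13

Adiabatic flash: solve Rachford–Rice at each trial T, then check hF = ψ·hV(T) + (1−ψ)·hL(T).
  T = 313.9 K: K = (2.581, 0.413, 0.234), RR gives ψ = 0.044, H_out = 1.606 kJ/mol
  T = 357.0 K: K = (4.116, 0.655, 0.351), RR gives ψ = 0.414, H_out = 20.313 kJ/mol
  T = 335.4 K: K = (3.307, 0.528, 0.290), RR gives ψ = 0.245, H_out = 11.649 kJ/mol
  T = 324.6 K: K = (2.932, 0.468, 0.261), RR gives ψ = 0.152, H_out = 6.928 kJ/mol
  T = 319.2 K: K = (2.752, 0.440, 0.247), RR gives ψ = 0.100, H_out = 4.350 kJ/mol
  T = 321.9 K: K = (2.841, 0.454, 0.254), RR gives ψ = 0.127, H_out = 5.662 kJ/mol
  T = 320.5 K: K = (2.795, 0.447, 0.251), RR gives ψ = 0.113, H_out = 4.988 kJ/mol
Linear interpolation between T = 320.5 (H_out = 4.988) and T = 321.9 (H_out = 5.662) on hF = 5.646 gives T ≈ 321.9 K, at which ψ = 0.13.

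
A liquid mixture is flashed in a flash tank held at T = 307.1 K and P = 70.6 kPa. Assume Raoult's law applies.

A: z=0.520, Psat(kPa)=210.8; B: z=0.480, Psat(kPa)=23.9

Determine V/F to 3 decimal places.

V/F = 0.544

Raoult's law: Kᵢ = Pᵢˢᵃᵗ/P = Pᵢˢᵃᵗ/70.6.
  K_A = 210.8/70.6 = 2.98584, K_B = 23.9/70.6 = 0.33853
Iterate (Newton) starting at V/F = 0.5:
  V/F = 0.500: g = 0.0437, g' = -0.985 → V/F = 0.544
Converged at V/F = 0.544.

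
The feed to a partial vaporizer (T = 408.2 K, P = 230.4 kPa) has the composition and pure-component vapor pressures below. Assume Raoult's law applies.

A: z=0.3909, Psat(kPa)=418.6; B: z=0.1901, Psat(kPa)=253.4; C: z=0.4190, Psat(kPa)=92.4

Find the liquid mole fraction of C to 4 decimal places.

Raoult's law: Kᵢ = Pᵢˢᵃᵗ/P = Pᵢˢᵃᵗ/230.4.
  K_A = 418.6/230.4 = 1.816840, K_B = 253.4/230.4 = 1.099826, K_C = 92.4/230.4 = 0.401042
Newton–Raphson from ψ = 0.43:
  ψ = 0.4300: g = -0.08352, g' = -0.4173 → ψ = 0.2298
  ψ = 0.2298: g = -0.00365, g' = -0.3888 → ψ = 0.2205
Converged at ψ = 0.2205.
Compositions from xᵢ = zᵢ/(1+ψ(Kᵢ−1)), yᵢ = Kᵢxᵢ:
  A: x = 0.3312, y = 0.6018
  B: x = 0.1860, y = 0.2046
  C: x = 0.4827, y = 0.1936

x_C = 0.4827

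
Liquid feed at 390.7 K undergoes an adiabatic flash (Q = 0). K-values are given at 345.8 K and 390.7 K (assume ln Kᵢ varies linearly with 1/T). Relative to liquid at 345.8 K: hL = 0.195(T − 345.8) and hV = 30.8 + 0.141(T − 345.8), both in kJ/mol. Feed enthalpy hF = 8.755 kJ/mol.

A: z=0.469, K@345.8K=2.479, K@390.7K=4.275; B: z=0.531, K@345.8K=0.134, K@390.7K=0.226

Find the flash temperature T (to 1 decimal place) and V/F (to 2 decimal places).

T = 352.9 K, V/F = 0.24

Adiabatic flash: solve Rachford–Rice at each trial T, then check hF = ψ·hV(T) + (1−ψ)·hL(T).
  T = 345.8 K: K = (2.479, 0.134), RR gives ψ = 0.183, H_out = 5.622 kJ/mol
  T = 390.7 K: K = (4.275, 0.226), RR gives ψ = 0.444, H_out = 21.349 kJ/mol
  T = 368.2 K: K = (3.308, 0.177), RR gives ψ = 0.340, H_out = 14.417 kJ/mol
  T = 357.0 K: K = (2.877, 0.155), RR gives ψ = 0.272, H_out = 10.390 kJ/mol
  T = 351.4 K: K = (2.674, 0.144), RR gives ψ = 0.231, H_out = 8.127 kJ/mol
  T = 354.2 K: K = (2.774, 0.149), RR gives ψ = 0.252, H_out = 9.284 kJ/mol
  T = 352.8 K: K = (2.724, 0.147), RR gives ψ = 0.242, H_out = 8.712 kJ/mol
Linear interpolation between T = 352.8 (H_out = 8.712) and T = 354.2 (H_out = 9.284) on hF = 8.755 gives T ≈ 352.9 K, at which ψ = 0.24.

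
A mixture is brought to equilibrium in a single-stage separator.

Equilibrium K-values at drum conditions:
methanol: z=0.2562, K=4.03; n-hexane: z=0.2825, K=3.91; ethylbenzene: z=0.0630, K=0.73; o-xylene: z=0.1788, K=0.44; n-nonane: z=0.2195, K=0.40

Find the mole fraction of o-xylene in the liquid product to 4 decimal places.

x_o-xylene = 0.3304

Rachford–Rice: g(ψ) = Σ zᵢ(Kᵢ−1)/(1+ψ(Kᵢ−1)) = 0.
Check two-phase: ΣzᵢKᵢ = 2.3495 > 1 and Σzᵢ/Kᵢ = 1.1772 > 1, so g(0) = 1.3495 > 0 and g(1) = -0.1772 < 0.
Iterate (Newton) starting at ψ = 0.5:
  ψ = 0.5000: g = 0.29665, g' = -1.0444 → ψ = 0.7840
  ψ = 0.7840: g = 0.03171, g' = -0.8959 → ψ = 0.8194
  ψ = 0.8194: g = -0.00019, g' = -0.9076 → ψ = 0.8192
Converged at ψ = 0.8192.
Compositions from xᵢ = zᵢ/(1+ψ(Kᵢ−1)), yᵢ = Kᵢxᵢ:
  methanol: x = 0.0736, y = 0.2965
  n-hexane: x = 0.0835, y = 0.3264
  ethylbenzene: x = 0.0809, y = 0.0591
  o-xylene: x = 0.3304, y = 0.1454
  n-nonane: x = 0.4317, y = 0.1727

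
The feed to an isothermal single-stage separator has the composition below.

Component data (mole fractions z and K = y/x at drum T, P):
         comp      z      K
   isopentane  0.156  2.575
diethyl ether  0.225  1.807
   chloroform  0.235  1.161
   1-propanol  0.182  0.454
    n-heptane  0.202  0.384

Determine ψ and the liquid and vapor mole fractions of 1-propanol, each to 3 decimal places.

ψ = 0.468, x_1-propanol = 0.245, y_1-propanol = 0.111

Rachford–Rice: g(ψ) = Σ zᵢ(Kᵢ−1)/(1+ψ(Kᵢ−1)) = 0.
Feasibility: ΣzᵢKᵢ = 1.241, Σzᵢ/Kᵢ = 1.314 — both > 1, two phases present.
Iterate (Newton) starting at ψ = 0.5:
  ψ = 0.500: g = -0.0147, g' = -0.463 → ψ = 0.468
Converged at ψ = 0.468.
Compositions from xᵢ = zᵢ/(1+ψ(Kᵢ−1)), yᵢ = Kᵢxᵢ:
  isopentane: x = 0.090, y = 0.231
  diethyl ether: x = 0.163, y = 0.295
  chloroform: x = 0.219, y = 0.254
  1-propanol: x = 0.245, y = 0.111
  n-heptane: x = 0.284, y = 0.109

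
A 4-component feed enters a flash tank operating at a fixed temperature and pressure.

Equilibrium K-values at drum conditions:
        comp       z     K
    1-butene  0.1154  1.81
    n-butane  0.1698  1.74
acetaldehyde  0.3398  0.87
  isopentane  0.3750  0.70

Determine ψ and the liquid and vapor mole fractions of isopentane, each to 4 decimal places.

ψ = 0.3543, x_isopentane = 0.4196, y_isopentane = 0.2937

Material balance + equilibrium reduce to Σ zᵢ(Kᵢ−1)/(1+ψ(Kᵢ−1)) = 0.
Feasibility: ΣzᵢKᵢ = 1.0625, Σzᵢ/Kᵢ = 1.0876 — both > 1, two phases present.
Newton–Raphson from ψ = 0.61:
  ψ = 0.6100: g = -0.03654, g' = -0.1354 → ψ = 0.3401
  ψ = 0.3401: g = 0.00217, g' = -0.1540 → ψ = 0.3542
  ψ = 0.3542: g = 0.00001, g' = -0.1527 → ψ = 0.3543
Converged at ψ = 0.3543.
Compositions from xᵢ = zᵢ/(1+ψ(Kᵢ−1)), yᵢ = Kᵢxᵢ:
  1-butene: x = 0.0897, y = 0.1623
  n-butane: x = 0.1345, y = 0.2341
  acetaldehyde: x = 0.3562, y = 0.3099
  isopentane: x = 0.4196, y = 0.2937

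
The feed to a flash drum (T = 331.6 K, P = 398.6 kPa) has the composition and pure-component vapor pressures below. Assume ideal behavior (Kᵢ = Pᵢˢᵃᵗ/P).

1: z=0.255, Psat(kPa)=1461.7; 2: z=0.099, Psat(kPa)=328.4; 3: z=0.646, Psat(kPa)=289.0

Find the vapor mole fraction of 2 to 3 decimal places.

y_2 = 0.093

Raoult's law: Kᵢ = Pᵢˢᵃᵗ/P = Pᵢˢᵃᵗ/398.6.
  K_1 = 1461.7/398.6 = 3.66708, K_2 = 328.4/398.6 = 0.82388, K_3 = 289.0/398.6 = 0.72504
Rachford–Rice: g(ψ) = Σ zᵢ(Kᵢ−1)/(1+ψ(Kᵢ−1)) = 0.
Feasibility: ΣzᵢKᵢ = 1.485, Σzᵢ/Kᵢ = 1.081 — both > 1, two phases present.
Newton–Raphson from ψ = 0.5:
  ψ = 0.500: g = 0.0664, g' = -0.402 → ψ = 0.665
  ψ = 0.665: g = 0.0081, g' = -0.313 → ψ = 0.691
Converged at ψ = 0.691.
Compositions from xᵢ = zᵢ/(1+ψ(Kᵢ−1)), yᵢ = Kᵢxᵢ:
  1: x = 0.090, y = 0.329
  2: x = 0.113, y = 0.093
  3: x = 0.798, y = 0.578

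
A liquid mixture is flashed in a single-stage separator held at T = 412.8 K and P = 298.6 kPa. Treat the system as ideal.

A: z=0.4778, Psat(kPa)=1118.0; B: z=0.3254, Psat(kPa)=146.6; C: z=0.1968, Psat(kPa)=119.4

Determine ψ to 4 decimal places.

Raoult's law: Kᵢ = Pᵢˢᵃᵗ/P = Pᵢˢᵃᵗ/298.6.
  K_A = 1118.0/298.6 = 3.744139, K_B = 146.6/298.6 = 0.490958, K_C = 119.4/298.6 = 0.399866
Let ψ = V/F and solve Σ zᵢ(Kᵢ−1)/(1+ψ(Kᵢ−1)) = 0.
Check two-phase: ΣzᵢKᵢ = 2.0274 > 1 and Σzᵢ/Kᵢ = 1.2826 > 1, so g(0) = 1.0274 > 0 and g(1) = -0.2826 < 0.
Newton iteration, ψ⁰ = 0.42:
  ψ = 0.4200: g = 0.24052, g' = -1.0396 → ψ = 0.6514
  ψ = 0.6514: g = 0.02868, g' = -0.8428 → ψ = 0.6854
  ψ = 0.6854: g = 0.00011, g' = -0.8370 → ψ = 0.6855
Converged at ψ = 0.6855.

ψ = 0.6855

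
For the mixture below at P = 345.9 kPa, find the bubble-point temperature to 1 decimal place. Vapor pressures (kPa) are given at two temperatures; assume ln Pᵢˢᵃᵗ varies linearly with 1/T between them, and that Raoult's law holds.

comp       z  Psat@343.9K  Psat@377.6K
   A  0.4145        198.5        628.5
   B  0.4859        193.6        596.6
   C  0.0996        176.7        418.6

Bubble-point temperature: ΣzᵢPᵢˢᵃᵗ(T) = P. Interpolate ln Pᵢˢᵃᵗ = aᵢ + bᵢ/T.
  T = 343.9 K: ΣzᵢPᵢˢᵃᵗ = 193.95 kPa
  T = 377.6 K: ΣzᵢPᵢˢᵃᵗ = 592.09 kPa
  T = 360.8 K: ΣzᵢPᵢˢᵃᵗ = 348.15 kPa
  T = 352.4 K: ΣzᵢPᵢˢᵃᵗ = 262.08 kPa
  T = 356.6 K: ΣzᵢPᵢˢᵃᵗ = 302.55 kPa
  T = 358.7 K: ΣzᵢPᵢˢᵃᵗ = 324.68 kPa
Interpolating between 358.7 K and 360.8 K gives T ≈ 360.6 K.

T = 360.6 K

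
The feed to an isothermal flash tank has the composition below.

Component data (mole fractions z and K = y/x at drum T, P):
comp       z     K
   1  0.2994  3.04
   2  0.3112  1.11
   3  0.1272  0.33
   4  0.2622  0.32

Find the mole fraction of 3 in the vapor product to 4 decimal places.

Rachford–Rice: g(β) = Σ zᵢ(Kᵢ−1)/(1+β(Kᵢ−1)) = 0.
g(0) = ΣzᵢKᵢ − 1 = 0.3815 and g(1) = 1 − Σzᵢ/Kᵢ = -0.5837, so a root lies in (0, 1).
Newton–Raphson from β = 0.45:
  β = 0.4500: g = -0.02786, g' = -0.7109 → β = 0.4108
  β = 0.4108: g = 0.00005, g' = -0.7144 → β = 0.4109
Converged at β = 0.4109.
Compositions from xᵢ = zᵢ/(1+β(Kᵢ−1)), yᵢ = Kᵢxᵢ:
  1: x = 0.1629, y = 0.4951
  2: x = 0.2977, y = 0.3305
  3: x = 0.1755, y = 0.0579
  4: x = 0.3639, y = 0.1164

y_3 = 0.0579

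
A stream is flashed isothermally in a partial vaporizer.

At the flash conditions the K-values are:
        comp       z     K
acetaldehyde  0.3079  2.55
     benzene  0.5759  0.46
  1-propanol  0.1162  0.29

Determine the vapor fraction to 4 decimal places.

ψ = 0.0947

Material balance + equilibrium reduce to Σ zᵢ(Kᵢ−1)/(1+ψ(Kᵢ−1)) = 0.
Check two-phase: ΣzᵢKᵢ = 1.0838 > 1 and Σzᵢ/Kᵢ = 1.7734 > 1, so g(0) = 0.0838 > 0 and g(1) = -0.7734 < 0.
Iterate (Newton) starting at ψ = 0.5:
  ψ = 0.5000: g = -0.28505, g' = -0.6907 → ψ = 0.0873
  ψ = 0.0873: g = 0.00602, g' = -0.8254 → ψ = 0.0946
  ψ = 0.0946: g = 0.00003, g' = -0.8164 → ψ = 0.0947
Converged at ψ = 0.0947.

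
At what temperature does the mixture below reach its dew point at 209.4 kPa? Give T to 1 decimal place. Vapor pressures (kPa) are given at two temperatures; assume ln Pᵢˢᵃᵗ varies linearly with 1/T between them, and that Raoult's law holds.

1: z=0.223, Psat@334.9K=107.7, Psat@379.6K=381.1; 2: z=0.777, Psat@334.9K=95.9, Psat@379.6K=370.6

Dew-point temperature: Σzᵢ·P/Pᵢˢᵃᵗ(T) = 1. Interpolate ln Pᵢˢᵃᵗ = aᵢ + bᵢ/T.
  T = 334.9 K: ΣzᵢP/Pᵢˢᵃᵗ = 2.1302
  T = 379.6 K: ΣzᵢP/Pᵢˢᵃᵗ = 0.5616
  T = 357.2 K: ΣzᵢP/Pᵢˢᵃᵗ = 1.0504
  T = 368.4 K: ΣzᵢP/Pᵢˢᵃᵗ = 0.7607
  T = 362.8 K: ΣzᵢP/Pᵢˢᵃᵗ = 0.8917
  T = 360.0 K: ΣzᵢP/Pᵢˢᵃᵗ = 0.9672
Interpolating between 357.2 K and 360.0 K gives T ≈ 358.9 K.

T = 358.9 K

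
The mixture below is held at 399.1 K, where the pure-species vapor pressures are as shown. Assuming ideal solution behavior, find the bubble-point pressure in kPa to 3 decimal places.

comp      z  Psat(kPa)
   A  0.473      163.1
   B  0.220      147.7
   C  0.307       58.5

Pbub = 127.600 kPa

At the bubble point ψ → 0, so ΣzᵢKᵢ = 1 with Kᵢ = Pᵢˢᵃᵗ/P ⇒ P = ΣzᵢPᵢˢᵃᵗ.
P = 0.473·163.1 + 0.220·147.7 + 0.307·58.5 = 127.600 kPa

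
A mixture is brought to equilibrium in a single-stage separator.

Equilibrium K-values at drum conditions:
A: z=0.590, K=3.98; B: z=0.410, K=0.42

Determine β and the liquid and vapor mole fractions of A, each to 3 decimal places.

β = 0.880, x_A = 0.163, y_A = 0.648

Rachford–Rice: g(β) = Σ zᵢ(Kᵢ−1)/(1+β(Kᵢ−1)) = 0.
Feasibility: ΣzᵢKᵢ = 2.520, Σzᵢ/Kᵢ = 1.124 — both > 1, two phases present.
Binary case is linear: z₁(K₁−1)(1+β(K₂−1)) + z₂(K₂−1)(1+β(K₁−1)) = 0
⇒ β = [z₁(K₁−1)+z₂(K₂−1)] / [−(K₁−1)(K₂−1)] = 1.5204/1.7284 = 0.880
Compositions from xᵢ = zᵢ/(1+β(Kᵢ−1)), yᵢ = Kᵢxᵢ:
  A: x = 0.163, y = 0.648
  B: x = 0.837, y = 0.352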